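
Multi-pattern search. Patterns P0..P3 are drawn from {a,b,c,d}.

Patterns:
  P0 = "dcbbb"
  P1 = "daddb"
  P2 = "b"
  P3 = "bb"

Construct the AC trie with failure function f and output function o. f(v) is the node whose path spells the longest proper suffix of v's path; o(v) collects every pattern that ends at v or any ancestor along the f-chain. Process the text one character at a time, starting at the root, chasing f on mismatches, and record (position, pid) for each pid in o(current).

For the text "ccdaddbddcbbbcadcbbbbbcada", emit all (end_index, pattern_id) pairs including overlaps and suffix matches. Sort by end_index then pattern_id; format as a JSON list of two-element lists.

Build automaton:
Trie nodes:
  n0 'ε': b→10 d→1
  n1 'd': a→6 c→2
  n2 'dc': b→3
  n3 'dcb': b→4
  n4 'dcbb': b→5
  n5 'dcbbb': ·  ←P0
  n6 'da': d→7
  n7 'dad': d→8
  n8 'dadd': b→9
  n9 'daddb': ·  ←P1
  n10 'b': b→11  ←P2
  n11 'bb': ·  ←P3

BFS fail/out derivation:
  fail(1) 'd': from fail(0)=0 chase 'd': 0 ⇒ 0;  out=∅∪out(0)=∅
  fail(10) 'b': from fail(0)=0 chase 'b': 0 ⇒ 0;  out={2}∪out(0)={2}
  fail(2) 'dc': from fail(1)=0 chase 'c': 0 ⇒ 0;  out=∅∪out(0)=∅
  fail(6) 'da': from fail(1)=0 chase 'a': 0 ⇒ 0;  out=∅∪out(0)=∅
  fail(11) 'bb': from fail(10)=0 chase 'b': 0 ⇒ 10;  out={3}∪out(10)={2,3}
  fail(3) 'dcb': from fail(2)=0 chase 'b': 0 ⇒ 10;  out=∅∪out(10)={2}
  fail(7) 'dad': from fail(6)=0 chase 'd': 0 ⇒ 1;  out=∅∪out(1)=∅
  fail(4) 'dcbb': from fail(3)=10 chase 'b': 10 ⇒ 11;  out=∅∪out(11)={2,3}
  fail(8) 'dadd': from fail(7)=1 chase 'd': 1→0 ⇒ 1;  out=∅∪out(1)=∅
  fail(5) 'dcbbb': from fail(4)=11 chase 'b': 11→10 ⇒ 11;  out={0}∪out(11)={0,2,3}
  fail(9) 'daddb': from fail(8)=1 chase 'b': 1→0 ⇒ 10;  out={1}∪out(10)={1,2}

Text stream:
[0] read 'c'  n0⇒n0
[1] read 'c'  n0⇒n0
[2] read 'd'  n0⇒n1
[3] read 'a'  n1⇒n6
[4] read 'd'  n6⇒n7
[5] read 'd'  n7⇒n8
[6] read 'b'  n8⇒n9  → match P1@[2:6],P2@[6:6]
[7] read 'd'  n9⇒n1 (via fail)
[8] read 'd'  n1⇒n1 (via fail)
[9] read 'c'  n1⇒n2
[10] read 'b'  n2⇒n3  → match P2@[10:10]
[11] read 'b'  n3⇒n4  → match P2@[11:11],P3@[10:11]
[12] read 'b'  n4⇒n5  → match P0@[8:12],P2@[12:12],P3@[11:12]
[13] read 'c'  n5⇒n0 (via fail)
[14] read 'a'  n0⇒n0
[15] read 'd'  n0⇒n1
[16] read 'c'  n1⇒n2
[17] read 'b'  n2⇒n3  → match P2@[17:17]
[18] read 'b'  n3⇒n4  → match P2@[18:18],P3@[17:18]
[19] read 'b'  n4⇒n5  → match P0@[15:19],P2@[19:19],P3@[18:19]
[20] read 'b'  n5⇒n11 (via fail)  → match P2@[20:20],P3@[19:20]
[21] read 'b'  n11⇒n11 (via fail)  → match P2@[21:21],P3@[20:21]
[22] read 'c'  n11⇒n0 (via fail)
[23] read 'a'  n0⇒n0
[24] read 'd'  n0⇒n1
[25] read 'a'  n1⇒n6

All matches (sorted): [[6,1],[6,2],[10,2],[11,2],[11,3],[12,0],[12,2],[12,3],[17,2],[18,2],[18,3],[19,0],[19,2],[19,3],[20,2],[20,3],[21,2],[21,3]]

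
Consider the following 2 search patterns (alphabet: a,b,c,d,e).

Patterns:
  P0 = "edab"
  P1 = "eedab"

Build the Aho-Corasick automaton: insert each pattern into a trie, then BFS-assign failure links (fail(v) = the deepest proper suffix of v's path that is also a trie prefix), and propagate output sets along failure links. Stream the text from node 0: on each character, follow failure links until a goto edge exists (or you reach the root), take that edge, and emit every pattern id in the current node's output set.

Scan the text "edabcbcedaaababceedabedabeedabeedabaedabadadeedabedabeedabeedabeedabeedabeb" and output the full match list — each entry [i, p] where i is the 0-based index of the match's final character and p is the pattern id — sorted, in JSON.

Build automaton:
Trie (insert patterns):
  0='ε' goto e→1
  1='e' goto d→2 e→5
  2='ed' goto a→3
  3='eda' goto b→4
  4='edab' goto ·  ←P0
  5='ee' goto d→6
  6='eed' goto a→7
  7='eeda' goto b→8
  8='eedab' goto ·  ←P1

BFS fail/out derivation:
  fail(1) 'e': from fail(0)=0 chase 'e': 0 ⇒ 0;  out=∅∪out(0)=∅
  fail(2) 'ed': from fail(1)=0 chase 'd': 0 ⇒ 0;  out=∅∪out(0)=∅
  fail(5) 'ee': from fail(1)=0 chase 'e': 0 ⇒ 1;  out=∅∪out(1)=∅
  fail(3) 'eda': from fail(2)=0 chase 'a': 0 ⇒ 0;  out=∅∪out(0)=∅
  fail(6) 'eed': from fail(5)=1 chase 'd': 1 ⇒ 2;  out=∅∪out(2)=∅
  fail(4) 'edab': from fail(3)=0 chase 'b': 0 ⇒ 0;  out={0}∪out(0)={0}
  fail(7) 'eeda': from fail(6)=2 chase 'a': 2 ⇒ 3;  out=∅∪out(3)=∅
  fail(8) 'eedab': from fail(7)=3 chase 'b': 3 ⇒ 4;  out={1}∪out(4)={0,1}

Run:
[0] read 'e'  n0⇒n1
[1] read 'd'  n1⇒n2
[2] read 'a'  n2⇒n3
[3] read 'b'  n3⇒n4  emit P0@[0:3]
[4] read 'c'  n4⇒n0 (via fail)
[5] read 'b'  n0⇒n0
[6] read 'c'  n0⇒n0
[7] read 'e'  n0⇒n1
[8] read 'd'  n1⇒n2
[9] read 'a'  n2⇒n3
[10] read 'a'  n3⇒n0 (via fail)
[11] read 'a'  n0⇒n0
[12] read 'b'  n0⇒n0
[13] read 'a'  n0⇒n0
[14] read 'b'  n0⇒n0
[15] read 'c'  n0⇒n0
[16] read 'e'  n0⇒n1
[17] read 'e'  n1⇒n5
[18] read 'd'  n5⇒n6
[19] read 'a'  n6⇒n7
[20] read 'b'  n7⇒n8  emit P0@[17:20],P1@[16:20]
[21] read 'e'  n8⇒n1 (via fail)
[22] read 'd'  n1⇒n2
[23] read 'a'  n2⇒n3
[24] read 'b'  n3⇒n4  emit P0@[21:24]
[25] read 'e'  n4⇒n1 (via fail)
[26] read 'e'  n1⇒n5
[27] read 'd'  n5⇒n6
[28] read 'a'  n6⇒n7
[29] read 'b'  n7⇒n8  emit P0@[26:29],P1@[25:29]
[30] read 'e'  n8⇒n1 (via fail)
[31] read 'e'  n1⇒n5
[32] read 'd'  n5⇒n6
[33] read 'a'  n6⇒n7
[34] read 'b'  n7⇒n8  emit P0@[31:34],P1@[30:34]
[35] read 'a'  n8⇒n0 (via fail)
[36] read 'e'  n0⇒n1
[37] read 'd'  n1⇒n2
[38] read 'a'  n2⇒n3
[39] read 'b'  n3⇒n4  emit P0@[36:39]
[40] read 'a'  n4⇒n0 (via fail)
[41] read 'd'  n0⇒n0
[42] read 'a'  n0⇒n0
[43] read 'd'  n0⇒n0
[44] read 'e'  n0⇒n1
[45] read 'e'  n1⇒n5
[46] read 'd'  n5⇒n6
[47] read 'a'  n6⇒n7
[48] read 'b'  n7⇒n8  emit P0@[45:48],P1@[44:48]
[49] read 'e'  n8⇒n1 (via fail)
[50] read 'd'  n1⇒n2
[51] read 'a'  n2⇒n3
[52] read 'b'  n3⇒n4  emit P0@[49:52]
[53] read 'e'  n4⇒n1 (via fail)
[54] read 'e'  n1⇒n5
[55] read 'd'  n5⇒n6
[56] read 'a'  n6⇒n7
[57] read 'b'  n7⇒n8  emit P0@[54:57],P1@[53:57]
[58] read 'e'  n8⇒n1 (via fail)
[59] read 'e'  n1⇒n5
[60] read 'd'  n5⇒n6
[61] read 'a'  n6⇒n7
[62] read 'b'  n7⇒n8  emit P0@[59:62],P1@[58:62]
[63] read 'e'  n8⇒n1 (via fail)
[64] read 'e'  n1⇒n5
[65] read 'd'  n5⇒n6
[66] read 'a'  n6⇒n7
[67] read 'b'  n7⇒n8  emit P0@[64:67],P1@[63:67]
[68] read 'e'  n8⇒n1 (via fail)
[69] read 'e'  n1⇒n5
[70] read 'd'  n5⇒n6
[71] read 'a'  n6⇒n7
[72] read 'b'  n7⇒n8  emit P0@[69:72],P1@[68:72]
[73] read 'e'  n8⇒n1 (via fail)
[74] read 'b'  n1⇒n0 (via fail)

Matches: [[3,0],[20,0],[20,1],[24,0],[29,0],[29,1],[34,0],[34,1],[39,0],[48,0],[48,1],[52,0],[57,0],[57,1],[62,0],[62,1],[67,0],[67,1],[72,0],[72,1]]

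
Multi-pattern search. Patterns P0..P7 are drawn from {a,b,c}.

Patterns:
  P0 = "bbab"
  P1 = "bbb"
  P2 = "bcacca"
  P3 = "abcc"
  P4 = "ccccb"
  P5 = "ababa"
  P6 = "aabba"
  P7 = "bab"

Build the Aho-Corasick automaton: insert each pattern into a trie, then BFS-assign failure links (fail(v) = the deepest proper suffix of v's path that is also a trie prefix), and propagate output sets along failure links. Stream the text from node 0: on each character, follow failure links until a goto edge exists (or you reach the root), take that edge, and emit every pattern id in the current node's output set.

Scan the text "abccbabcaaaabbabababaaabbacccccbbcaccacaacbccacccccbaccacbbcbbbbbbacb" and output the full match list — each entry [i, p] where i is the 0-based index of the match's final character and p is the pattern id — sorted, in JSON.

Construct AC machine:
Trie (insert patterns):
  n0 'ε': a→11 b→1 c→15
  n1 'b': a→27 b→2 c→6
  n2 'bb': a→3 b→5
  n3 'bba': b→4
  n4 'bbab': ·  [P0 ends]
  n5 'bbb': ·  [P1 ends]
  n6 'bc': a→7
  n7 'bca': c→8
  n8 'bcac': c→9
  n9 'bcacc': a→10
  n10 'bcacca': ·  [P2 ends]
  n11 'a': a→23 b→12
  n12 'ab': a→20 c→13
  n13 'abc': c→14
  n14 'abcc': ·  [P3 ends]
  n15 'c': c→16
  n16 'cc': c→17
  n17 'ccc': c→18
  n18 'cccc': b→19
  n19 'ccccb': ·  [P4 ends]
  n20 'aba': b→21
  n21 'abab': a→22
  n22 'ababa': ·  [P5 ends]
  n23 'aa': b→24
  n24 'aab': b→25
  n25 'aabb': a→26
  n26 'aabba': ·  [P6 ends]
  n27 'ba': b→28
  n28 'bab': ·  [P7 ends]

BFS fail/out derivation:
  fail(1) 'b': from fail(0)=0 chase 'b': 0 ⇒ 0;  out=∅∪out(0)=∅
  fail(11) 'a': from fail(0)=0 chase 'a': 0 ⇒ 0;  out=∅∪out(0)=∅
  fail(15) 'c': from fail(0)=0 chase 'c': 0 ⇒ 0;  out=∅∪out(0)=∅
  fail(2) 'bb': from fail(1)=0 chase 'b': 0 ⇒ 1;  out=∅∪out(1)=∅
  fail(6) 'bc': from fail(1)=0 chase 'c': 0 ⇒ 15;  out=∅∪out(15)=∅
  fail(12) 'ab': from fail(11)=0 chase 'b': 0 ⇒ 1;  out=∅∪out(1)=∅
  fail(16) 'cc': from fail(15)=0 chase 'c': 0 ⇒ 15;  out=∅∪out(15)=∅
  fail(23) 'aa': from fail(11)=0 chase 'a': 0 ⇒ 11;  out=∅∪out(11)=∅
  fail(27) 'ba': from fail(1)=0 chase 'a': 0 ⇒ 11;  out=∅∪out(11)=∅
  fail(3) 'bba': from fail(2)=1 chase 'a': 1 ⇒ 27;  out=∅∪out(27)=∅
  fail(5) 'bbb': from fail(2)=1 chase 'b': 1 ⇒ 2;  out={1}∪out(2)={1}
  fail(7) 'bca': from fail(6)=15 chase 'a': 15→0 ⇒ 11;  out=∅∪out(11)=∅
  fail(13) 'abc': from fail(12)=1 chase 'c': 1 ⇒ 6;  out=∅∪out(6)=∅
  fail(17) 'ccc': from fail(16)=15 chase 'c': 15 ⇒ 16;  out=∅∪out(16)=∅
  fail(20) 'aba': from fail(12)=1 chase 'a': 1 ⇒ 27;  out=∅∪out(27)=∅
  fail(24) 'aab': from fail(23)=11 chase 'b': 11 ⇒ 12;  out=∅∪out(12)=∅
  fail(28) 'bab': from fail(27)=11 chase 'b': 11 ⇒ 12;  out={7}∪out(12)={7}
  fail(4) 'bbab': from fail(3)=27 chase 'b': 27 ⇒ 28;  out={0}∪out(28)={0,7}
  fail(8) 'bcac': from fail(7)=11 chase 'c': 11→0 ⇒ 15;  out=∅∪out(15)=∅
  fail(14) 'abcc': from fail(13)=6 chase 'c': 6→15 ⇒ 16;  out={3}∪out(16)={3}
  fail(18) 'cccc': from fail(17)=16 chase 'c': 16 ⇒ 17;  out=∅∪out(17)=∅
  fail(21) 'abab': from fail(20)=27 chase 'b': 27 ⇒ 28;  out=∅∪out(28)={7}
  fail(25) 'aabb': from fail(24)=12 chase 'b': 12→1 ⇒ 2;  out=∅∪out(2)=∅
  fail(9) 'bcacc': from fail(8)=15 chase 'c': 15 ⇒ 16;  out=∅∪out(16)=∅
  fail(19) 'ccccb': from fail(18)=17 chase 'b': 17→16→15→0 ⇒ 1;  out={4}∪out(1)={4}
  fail(22) 'ababa': from fail(21)=28 chase 'a': 28→12 ⇒ 20;  out={5}∪out(20)={5}
  fail(26) 'aabba': from fail(25)=2 chase 'a': 2 ⇒ 3;  out={6}∪out(3)={6}
  fail(10) 'bcacca': from fail(9)=16 chase 'a': 16→15→0 ⇒ 11;  out={2}∪out(11)={2}

Run:
i=0 'a': node 0→11
i=1 'b': node 11→12
i=2 'c': node 12→13
i=3 'c': node 13→14  → match P3@[0:3]
i=4 'b': node 14→1 (fail-walked)
i=5 'a': node 1→27
i=6 'b': node 27→28  → match P7@[4:6]
i=7 'c': node 28→13 (fail-walked)
i=8 'a': node 13→7 (fail-walked)
i=9 'a': node 7→23 (fail-walked)
i=10 'a': node 23→23 (fail-walked)
i=11 'a': node 23→23 (fail-walked)
i=12 'b': node 23→24
i=13 'b': node 24→25
i=14 'a': node 25→26  → match P6@[10:14]
i=15 'b': node 26→4 (fail-walked)  → match P0@[12:15],P7@[13:15]
i=16 'a': node 4→20 (fail-walked)
i=17 'b': node 20→21  → match P7@[15:17]
i=18 'a': node 21→22  → match P5@[14:18]
i=19 'b': node 22→21 (fail-walked)  → match P7@[17:19]
i=20 'a': node 21→22  → match P5@[16:20]
i=21 'a': node 22→23 (fail-walked)
i=22 'a': node 23→23 (fail-walked)
i=23 'b': node 23→24
i=24 'b': node 24→25
i=25 'a': node 25→26  → match P6@[21:25]
i=26 'c': node 26→15 (fail-walked)
i=27 'c': node 15→16
i=28 'c': node 16→17
i=29 'c': node 17→18
i=30 'c': node 18→18 (fail-walked)
i=31 'b': node 18→19  → match P4@[27:31]
i=32 'b': node 19→2 (fail-walked)
i=33 'c': node 2→6 (fail-walked)
i=34 'a': node 6→7
i=35 'c': node 7→8
i=36 'c': node 8→9
i=37 'a': node 9→10  → match P2@[32:37]
i=38 'c': node 10→15 (fail-walked)
i=39 'a': node 15→11 (fail-walked)
i=40 'a': node 11→23
i=41 'c': node 23→15 (fail-walked)
i=42 'b': node 15→1 (fail-walked)
i=43 'c': node 1→6
i=44 'c': node 6→16 (fail-walked)
i=45 'a': node 16→11 (fail-walked)
i=46 'c': node 11→15 (fail-walked)
i=47 'c': node 15→16
i=48 'c': node 16→17
i=49 'c': node 17→18
i=50 'c': node 18→18 (fail-walked)
i=51 'b': node 18→19  → match P4@[47:51]
i=52 'a': node 19→27 (fail-walked)
i=53 'c': node 27→15 (fail-walked)
i=54 'c': node 15→16
i=55 'a': node 16→11 (fail-walked)
i=56 'c': node 11→15 (fail-walked)
i=57 'b': node 15→1 (fail-walked)
i=58 'b': node 1→2
i=59 'c': node 2→6 (fail-walked)
i=60 'b': node 6→1 (fail-walked)
i=61 'b': node 1→2
i=62 'b': node 2→5  → match P1@[60:62]
i=63 'b': node 5→5 (fail-walked)  → match P1@[61:63]
i=64 'b': node 5→5 (fail-walked)  → match P1@[62:64]
i=65 'b': node 5→5 (fail-walked)  → match P1@[63:65]
i=66 'a': node 5→3 (fail-walked)
i=67 'c': node 3→15 (fail-walked)
i=68 'b': node 15→1 (fail-walked)

Matches: [[3,3],[6,7],[14,6],[15,0],[15,7],[17,7],[18,5],[19,7],[20,5],[25,6],[31,4],[37,2],[51,4],[62,1],[63,1],[64,1],[65,1]]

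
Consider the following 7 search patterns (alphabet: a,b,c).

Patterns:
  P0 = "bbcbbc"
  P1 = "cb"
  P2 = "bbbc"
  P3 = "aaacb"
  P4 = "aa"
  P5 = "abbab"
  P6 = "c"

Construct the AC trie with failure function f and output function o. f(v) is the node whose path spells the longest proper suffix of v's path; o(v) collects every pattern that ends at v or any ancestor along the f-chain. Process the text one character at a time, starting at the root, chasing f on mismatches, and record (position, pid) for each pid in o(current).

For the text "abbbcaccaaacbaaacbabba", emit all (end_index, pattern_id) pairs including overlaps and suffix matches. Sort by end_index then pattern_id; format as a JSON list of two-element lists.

Build automaton:
Trie nodes:
  n0 'ε': a→11 b→1 c→7
  n1 'b': b→2
  n2 'bb': b→9 c→3
  n3 'bbc': b→4
  n4 'bbcb': b→5
  n5 'bbcbb': c→6
  n6 'bbcbbc': ·  ←P0
  n7 'c': b→8  ←P6
  n8 'cb': ·  ←P1
  n9 'bbb': c→10
  n10 'bbbc': ·  ←P2
  n11 'a': a→12 b→16
  n12 'aa': a→13  ←P4
  n13 'aaa': c→14
  n14 'aaac': b→15
  n15 'aaacb': ·  ←P3
  n16 'ab': b→17
  n17 'abb': a→18
  n18 'abba': b→19
  n19 'abbab': ·  ←P5

BFS fail/out derivation:
  n1('b'): parent n0 fail=0; on 'b' 0 → fail=0;  out ∅∪∅=∅
  n7('c'): parent n0 fail=0; on 'c' 0 → fail=0;  out {6}∪∅={6}
  n11('a'): parent n0 fail=0; on 'a' 0 → fail=0;  out ∅∪∅=∅
  n2('bb'): parent n1 fail=0; on 'b' 0 → fail=1;  out ∅∪∅=∅
  n8('cb'): parent n7 fail=0; on 'b' 0 → fail=1;  out {1}∪∅={1}
  n12('aa'): parent n11 fail=0; on 'a' 0 → fail=11;  out {4}∪∅={4}
  n16('ab'): parent n11 fail=0; on 'b' 0 → fail=1;  out ∅∪∅=∅
  n3('bbc'): parent n2 fail=1; on 'c' 1→0 → fail=7;  out ∅∪{6}={6}
  n9('bbb'): parent n2 fail=1; on 'b' 1 → fail=2;  out ∅∪∅=∅
  n13('aaa'): parent n12 fail=11; on 'a' 11 → fail=12;  out ∅∪{4}={4}
  n17('abb'): parent n16 fail=1; on 'b' 1 → fail=2;  out ∅∪∅=∅
  n4('bbcb'): parent n3 fail=7; on 'b' 7 → fail=8;  out ∅∪{1}={1}
  n10('bbbc'): parent n9 fail=2; on 'c' 2 → fail=3;  out {2}∪{6}={2,6}
  n14('aaac'): parent n13 fail=12; on 'c' 12→11→0 → fail=7;  out ∅∪{6}={6}
  n18('abba'): parent n17 fail=2; on 'a' 2→1→0 → fail=11;  out ∅∪∅=∅
  n5('bbcbb'): parent n4 fail=8; on 'b' 8→1 → fail=2;  out ∅∪∅=∅
  n15('aaacb'): parent n14 fail=7; on 'b' 7 → fail=8;  out {3}∪{1}={1,3}
  n19('abbab'): parent n18 fail=11; on 'b' 11 → fail=16;  out {5}∪∅={5}
  n6('bbcbbc'): parent n5 fail=2; on 'c' 2 → fail=3;  out {0}∪{6}={0,6}

Text stream:
i=0 'a': node 0→11
i=1 'b': node 11→16
i=2 'b': node 16→17
i=3 'b': node 17→9 ·f
i=4 'c': node 9→10  → match P2@[1:4],P6@[4:4]
i=5 'a': node 10→11 ·f
i=6 'c': node 11→7 ·f  → match P6@[6:6]
i=7 'c': node 7→7 ·f  → match P6@[7:7]
i=8 'a': node 7→11 ·f
i=9 'a': node 11→12  → match P4@[8:9]
i=10 'a': node 12→13  → match P4@[9:10]
i=11 'c': node 13→14  → match P6@[11:11]
i=12 'b': node 14→15  → match P1@[11:12],P3@[8:12]
i=13 'a': node 15→11 ·f
i=14 'a': node 11→12  → match P4@[13:14]
i=15 'a': node 12→13  → match P4@[14:15]
i=16 'c': node 13→14  → match P6@[16:16]
i=17 'b': node 14→15  → match P1@[16:17],P3@[13:17]
i=18 'a': node 15→11 ·f
i=19 'b': node 11→16
i=20 'b': node 16→17
i=21 'a': node 17→18

Result: [[4,2],[4,6],[6,6],[7,6],[9,4],[10,4],[11,6],[12,1],[12,3],[14,4],[15,4],[16,6],[17,1],[17,3]]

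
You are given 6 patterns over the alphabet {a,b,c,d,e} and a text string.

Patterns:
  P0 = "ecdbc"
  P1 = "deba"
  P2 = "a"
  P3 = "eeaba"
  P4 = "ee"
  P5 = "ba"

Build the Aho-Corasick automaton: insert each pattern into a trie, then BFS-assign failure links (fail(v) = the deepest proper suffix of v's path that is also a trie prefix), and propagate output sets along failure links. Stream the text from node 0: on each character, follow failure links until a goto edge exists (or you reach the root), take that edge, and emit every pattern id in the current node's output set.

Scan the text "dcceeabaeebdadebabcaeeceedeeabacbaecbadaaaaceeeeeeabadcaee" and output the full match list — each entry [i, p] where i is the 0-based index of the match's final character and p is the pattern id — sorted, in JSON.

Build automaton:
Trie (insert patterns):
  n0 'ε': a→10 b→15 d→6 e→1
  n1 'e': c→2 e→11
  n2 'ec': d→3
  n3 'ecd': b→4
  n4 'ecdb': c→5
  n5 'ecdbc': ·  ←P0
  n6 'd': e→7
  n7 'de': b→8
  n8 'deb': a→9
  n9 'deba': ·  ←P1
  n10 'a': ·  ←P2
  n11 'ee': a→12  ←P4
  n12 'eea': b→13
  n13 'eeab': a→14
  n14 'eeaba': ·  ←P3
  n15 'b': a→16
  n16 'ba': ·  ←P5

Failure links (BFS by depth):
  n1('e'): parent n0 fail=0; on 'e' 0 → fail=0;  out ∅∪∅=∅
  n6('d'): parent n0 fail=0; on 'd' 0 → fail=0;  out ∅∪∅=∅
  n10('a'): parent n0 fail=0; on 'a' 0 → fail=0;  out {2}∪∅={2}
  n15('b'): parent n0 fail=0; on 'b' 0 → fail=0;  out ∅∪∅=∅
  n2('ec'): parent n1 fail=0; on 'c' 0 → fail=0;  out ∅∪∅=∅
  n7('de'): parent n6 fail=0; on 'e' 0 → fail=1;  out ∅∪∅=∅
  n11('ee'): parent n1 fail=0; on 'e' 0 → fail=1;  out {4}∪∅={4}
  n16('ba'): parent n15 fail=0; on 'a' 0 → fail=10;  out {5}∪{2}={2,5}
  n3('ecd'): parent n2 fail=0; on 'd' 0 → fail=6;  out ∅∪∅=∅
  n8('deb'): parent n7 fail=1; on 'b' 1→0 → fail=15;  out ∅∪∅=∅
  n12('eea'): parent n11 fail=1; on 'a' 1→0 → fail=10;  out ∅∪{2}={2}
  n4('ecdb'): parent n3 fail=6; on 'b' 6→0 → fail=15;  out ∅∪∅=∅
  n9('deba'): parent n8 fail=15; on 'a' 15 → fail=16;  out {1}∪{2,5}={1,2,5}
  n13('eeab'): parent n12 fail=10; on 'b' 10→0 → fail=15;  out ∅∪∅=∅
  n5('ecdbc'): parent n4 fail=15; on 'c' 15→0 → fail=0;  out {0}∪∅={0}
  n14('eeaba'): parent n13 fail=15; on 'a' 15 → fail=16;  out {3}∪{2,5}={2,3,5}

Run:
pos 0 'd': at 6
pos 1 'c': at 0 (via fail)
pos 2 'c': at 0
pos 3 'e': at 1
pos 4 'e': at 11  emit P4@[3:4]
pos 5 'a': at 12  emit P2@[5:5]
pos 6 'b': at 13
pos 7 'a': at 14  emit P2@[7:7],P3@[3:7],P5@[6:7]
pos 8 'e': at 1 (via fail)
pos 9 'e': at 11  emit P4@[8:9]
pos 10 'b': at 15 (via fail)
pos 11 'd': at 6 (via fail)
pos 12 'a': at 10 (via fail)  emit P2@[12:12]
pos 13 'd': at 6 (via fail)
pos 14 'e': at 7
pos 15 'b': at 8
pos 16 'a': at 9  emit P1@[13:16],P2@[16:16],P5@[15:16]
pos 17 'b': at 15 (via fail)
pos 18 'c': at 0 (via fail)
pos 19 'a': at 10  emit P2@[19:19]
pos 20 'e': at 1 (via fail)
pos 21 'e': at 11  emit P4@[20:21]
pos 22 'c': at 2 (via fail)
pos 23 'e': at 1 (via fail)
pos 24 'e': at 11  emit P4@[23:24]
pos 25 'd': at 6 (via fail)
pos 26 'e': at 7
pos 27 'e': at 11 (via fail)  emit P4@[26:27]
pos 28 'a': at 12  emit P2@[28:28]
pos 29 'b': at 13
pos 30 'a': at 14  emit P2@[30:30],P3@[26:30],P5@[29:30]
pos 31 'c': at 0 (via fail)
pos 32 'b': at 15
pos 33 'a': at 16  emit P2@[33:33],P5@[32:33]
pos 34 'e': at 1 (via fail)
pos 35 'c': at 2
pos 36 'b': at 15 (via fail)
pos 37 'a': at 16  emit P2@[37:37],P5@[36:37]
pos 38 'd': at 6 (via fail)
pos 39 'a': at 10 (via fail)  emit P2@[39:39]
pos 40 'a': at 10 (via fail)  emit P2@[40:40]
pos 41 'a': at 10 (via fail)  emit P2@[41:41]
pos 42 'a': at 10 (via fail)  emit P2@[42:42]
pos 43 'c': at 0 (via fail)
pos 44 'e': at 1
pos 45 'e': at 11  emit P4@[44:45]
pos 46 'e': at 11 (via fail)  emit P4@[45:46]
pos 47 'e': at 11 (via fail)  emit P4@[46:47]
pos 48 'e': at 11 (via fail)  emit P4@[47:48]
pos 49 'e': at 11 (via fail)  emit P4@[48:49]
pos 50 'a': at 12  emit P2@[50:50]
pos 51 'b': at 13
pos 52 'a': at 14  emit P2@[52:52],P3@[48:52],P5@[51:52]
pos 53 'd': at 6 (via fail)
pos 54 'c': at 0 (via fail)
pos 55 'a': at 10  emit P2@[55:55]
pos 56 'e': at 1 (via fail)
pos 57 'e': at 11  emit P4@[56:57]

Result: [[4,4],[5,2],[7,2],[7,3],[7,5],[9,4],[12,2],[16,1],[16,2],[16,5],[19,2],[21,4],[24,4],[27,4],[28,2],[30,2],[30,3],[30,5],[33,2],[33,5],[37,2],[37,5],[39,2],[40,2],[41,2],[42,2],[45,4],[46,4],[47,4],[48,4],[49,4],[50,2],[52,2],[52,3],[52,5],[55,2],[57,4]]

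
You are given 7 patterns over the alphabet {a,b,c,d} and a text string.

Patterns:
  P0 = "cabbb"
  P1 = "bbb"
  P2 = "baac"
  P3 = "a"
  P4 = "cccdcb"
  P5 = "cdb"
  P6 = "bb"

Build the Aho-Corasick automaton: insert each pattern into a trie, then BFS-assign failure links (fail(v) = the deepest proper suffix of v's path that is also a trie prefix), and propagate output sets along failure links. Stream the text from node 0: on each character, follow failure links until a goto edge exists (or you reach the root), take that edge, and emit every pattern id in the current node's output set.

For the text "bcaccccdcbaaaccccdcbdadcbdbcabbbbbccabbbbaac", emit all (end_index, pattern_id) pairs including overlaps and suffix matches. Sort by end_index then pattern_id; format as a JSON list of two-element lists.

Construct AC machine:
Trie nodes:
  0='ε' goto a→12 b→6 c→1
  1='c' goto a→2 c→13 d→18
  2='ca' goto b→3
  3='cab' goto b→4
  4='cabb' goto b→5
  5='cabbb' goto ·  ←P0
  6='b' goto a→9 b→7
  7='bb' goto b→8  ←P6
  8='bbb' goto ·  ←P1
  9='ba' goto a→10
  10='baa' goto c→11
  11='baac' goto ·  ←P2
  12='a' goto ·  ←P3
  13='cc' goto c→14
  14='ccc' goto d→15
  15='cccd' goto c→16
  16='cccdc' goto b→17
  17='cccdcb' goto ·  ←P4
  18='cd' goto b→19
  19='cdb' goto ·  ←P5

BFS fail/out derivation:
  fail(1) 'c': from fail(0)=0 chase 'c': 0 ⇒ 0;  out=∅∪out(0)=∅
  fail(6) 'b': from fail(0)=0 chase 'b': 0 ⇒ 0;  out=∅∪out(0)=∅
  fail(12) 'a': from fail(0)=0 chase 'a': 0 ⇒ 0;  out={3}∪out(0)={3}
  fail(2) 'ca': from fail(1)=0 chase 'a': 0 ⇒ 12;  out=∅∪out(12)={3}
  fail(7) 'bb': from fail(6)=0 chase 'b': 0 ⇒ 6;  out={6}∪out(6)={6}
  fail(9) 'ba': from fail(6)=0 chase 'a': 0 ⇒ 12;  out=∅∪out(12)={3}
  fail(13) 'cc': from fail(1)=0 chase 'c': 0 ⇒ 1;  out=∅∪out(1)=∅
  fail(18) 'cd': from fail(1)=0 chase 'd': 0 ⇒ 0;  out=∅∪out(0)=∅
  fail(3) 'cab': from fail(2)=12 chase 'b': 12→0 ⇒ 6;  out=∅∪out(6)=∅
  fail(8) 'bbb': from fail(7)=6 chase 'b': 6 ⇒ 7;  out={1}∪out(7)={1,6}
  fail(10) 'baa': from fail(9)=12 chase 'a': 12→0 ⇒ 12;  out=∅∪out(12)={3}
  fail(14) 'ccc': from fail(13)=1 chase 'c': 1 ⇒ 13;  out=∅∪out(13)=∅
  fail(19) 'cdb': from fail(18)=0 chase 'b': 0 ⇒ 6;  out={5}∪out(6)={5}
  fail(4) 'cabb': from fail(3)=6 chase 'b': 6 ⇒ 7;  out=∅∪out(7)={6}
  fail(11) 'baac': from fail(10)=12 chase 'c': 12→0 ⇒ 1;  out={2}∪out(1)={2}
  fail(15) 'cccd': from fail(14)=13 chase 'd': 13→1 ⇒ 18;  out=∅∪out(18)=∅
  fail(5) 'cabbb': from fail(4)=7 chase 'b': 7 ⇒ 8;  out={0}∪out(8)={0,1,6}
  fail(16) 'cccdc': from fail(15)=18 chase 'c': 18→0 ⇒ 1;  out=∅∪out(1)=∅
  fail(17) 'cccdcb': from fail(16)=1 chase 'b': 1→0 ⇒ 6;  out={4}∪out(6)={4}

Run:
pos 0 'b': at 6
pos 1 'c': at 1 (fail-walked)
pos 2 'a': at 2  → match P3@[2:2]
pos 3 'c': at 1 (fail-walked)
pos 4 'c': at 13
pos 5 'c': at 14
pos 6 'c': at 14 (fail-walked)
pos 7 'd': at 15
pos 8 'c': at 16
pos 9 'b': at 17  → match P4@[4:9]
pos 10 'a': at 9 (fail-walked)  → match P3@[10:10]
pos 11 'a': at 10  → match P3@[11:11]
pos 12 'a': at 12 (fail-walked)  → match P3@[12:12]
pos 13 'c': at 1 (fail-walked)
pos 14 'c': at 13
pos 15 'c': at 14
pos 16 'c': at 14 (fail-walked)
pos 17 'd': at 15
pos 18 'c': at 16
pos 19 'b': at 17  → match P4@[14:19]
pos 20 'd': at 0 (fail-walked)
pos 21 'a': at 12  → match P3@[21:21]
pos 22 'd': at 0 (fail-walked)
pos 23 'c': at 1
pos 24 'b': at 6 (fail-walked)
pos 25 'd': at 0 (fail-walked)
pos 26 'b': at 6
pos 27 'c': at 1 (fail-walked)
pos 28 'a': at 2  → match P3@[28:28]
pos 29 'b': at 3
pos 30 'b': at 4  → match P6@[29:30]
pos 31 'b': at 5  → match P0@[27:31],P1@[29:31],P6@[30:31]
pos 32 'b': at 8 (fail-walked)  → match P1@[30:32],P6@[31:32]
pos 33 'b': at 8 (fail-walked)  → match P1@[31:33],P6@[32:33]
pos 34 'c': at 1 (fail-walked)
pos 35 'c': at 13
pos 36 'a': at 2 (fail-walked)  → match P3@[36:36]
pos 37 'b': at 3
pos 38 'b': at 4  → match P6@[37:38]
pos 39 'b': at 5  → match P0@[35:39],P1@[37:39],P6@[38:39]
pos 40 'b': at 8 (fail-walked)  → match P1@[38:40],P6@[39:40]
pos 41 'a': at 9 (fail-walked)  → match P3@[41:41]
pos 42 'a': at 10  → match P3@[42:42]
pos 43 'c': at 11  → match P2@[40:43]

Result: [[2,3],[9,4],[10,3],[11,3],[12,3],[19,4],[21,3],[28,3],[30,6],[31,0],[31,1],[31,6],[32,1],[32,6],[33,1],[33,6],[36,3],[38,6],[39,0],[39,1],[39,6],[40,1],[40,6],[41,3],[42,3],[43,2]]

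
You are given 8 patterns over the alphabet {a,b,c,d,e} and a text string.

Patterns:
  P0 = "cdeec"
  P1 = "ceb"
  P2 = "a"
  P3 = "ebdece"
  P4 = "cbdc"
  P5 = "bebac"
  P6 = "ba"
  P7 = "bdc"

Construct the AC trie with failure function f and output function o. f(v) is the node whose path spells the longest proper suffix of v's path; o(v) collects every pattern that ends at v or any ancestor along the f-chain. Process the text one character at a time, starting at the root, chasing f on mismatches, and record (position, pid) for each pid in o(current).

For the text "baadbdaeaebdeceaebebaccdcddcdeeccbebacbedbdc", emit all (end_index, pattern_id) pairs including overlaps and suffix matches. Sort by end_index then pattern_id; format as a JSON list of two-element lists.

Build automaton:
Trie nodes:
  0='ε' goto a→8 b→18 c→1 e→9
  1='c' goto b→15 d→2 e→6
  2='cd' goto e→3
  3='cde' goto e→4
  4='cdee' goto c→5
  5='cdeec' goto ·  ←P0
  6='ce' goto b→7
  7='ceb' goto ·  ←P1
  8='a' goto ·  ←P2
  9='e' goto b→10
  10='eb' goto d→11
  11='ebd' goto e→12
  12='ebde' goto c→13
  13='ebdec' goto e→14
  14='ebdece' goto ·  ←P3
  15='cb' goto d→16
  16='cbd' goto c→17
  17='cbdc' goto ·  ←P4
  18='b' goto a→23 d→24 e→19
  19='be' goto b→20
  20='beb' goto a→21
  21='beba' goto c→22
  22='bebac' goto ·  ←P5
  23='ba' goto ·  ←P6
  24='bd' goto c→25
  25='bdc' goto ·  ←P7

Failure links (BFS by depth):
  n1('c'): parent n0 fail=0; on 'c' 0 → fail=0;  out ∅∪∅=∅
  n8('a'): parent n0 fail=0; on 'a' 0 → fail=0;  out {2}∪∅={2}
  n9('e'): parent n0 fail=0; on 'e' 0 → fail=0;  out ∅∪∅=∅
  n18('b'): parent n0 fail=0; on 'b' 0 → fail=0;  out ∅∪∅=∅
  n2('cd'): parent n1 fail=0; on 'd' 0 → fail=0;  out ∅∪∅=∅
  n6('ce'): parent n1 fail=0; on 'e' 0 → fail=9;  out ∅∪∅=∅
  n10('eb'): parent n9 fail=0; on 'b' 0 → fail=18;  out ∅∪∅=∅
  n15('cb'): parent n1 fail=0; on 'b' 0 → fail=18;  out ∅∪∅=∅
  n19('be'): parent n18 fail=0; on 'e' 0 → fail=9;  out ∅∪∅=∅
  n23('ba'): parent n18 fail=0; on 'a' 0 → fail=8;  out {6}∪{2}={2,6}
  n24('bd'): parent n18 fail=0; on 'd' 0 → fail=0;  out ∅∪∅=∅
  n3('cde'): parent n2 fail=0; on 'e' 0 → fail=9;  out ∅∪∅=∅
  n7('ceb'): parent n6 fail=9; on 'b' 9 → fail=10;  out {1}∪∅={1}
  n11('ebd'): parent n10 fail=18; on 'd' 18 → fail=24;  out ∅∪∅=∅
  n16('cbd'): parent n15 fail=18; on 'd' 18 → fail=24;  out ∅∪∅=∅
  n20('beb'): parent n19 fail=9; on 'b' 9 → fail=10;  out ∅∪∅=∅
  n25('bdc'): parent n24 fail=0; on 'c' 0 → fail=1;  out {7}∪∅={7}
  n4('cdee'): parent n3 fail=9; on 'e' 9→0 → fail=9;  out ∅∪∅=∅
  n12('ebde'): parent n11 fail=24; on 'e' 24→0 → fail=9;  out ∅∪∅=∅
  n17('cbdc'): parent n16 fail=24; on 'c' 24 → fail=25;  out {4}∪{7}={4,7}
  n21('beba'): parent n20 fail=10; on 'a' 10→18 → fail=23;  out ∅∪{2,6}={2,6}
  n5('cdeec'): parent n4 fail=9; on 'c' 9→0 → fail=1;  out {0}∪∅={0}
  n13('ebdec'): parent n12 fail=9; on 'c' 9→0 → fail=1;  out ∅∪∅=∅
  n22('bebac'): parent n21 fail=23; on 'c' 23→8→0 → fail=1;  out {5}∪∅={5}
  n14('ebdece'): parent n13 fail=1; on 'e' 1 → fail=6;  out {3}∪∅={3}

Scan:
[0] read 'b'  n0⇒n18
[1] read 'a'  n18⇒n23  ** P2@[1:1],P6@[0:1]
[2] read 'a'  n23⇒n8 ·f  ** P2@[2:2]
[3] read 'd'  n8⇒n0 ·f
[4] read 'b'  n0⇒n18
[5] read 'd'  n18⇒n24
[6] read 'a'  n24⇒n8 ·f  ** P2@[6:6]
[7] read 'e'  n8⇒n9 ·f
[8] read 'a'  n9⇒n8 ·f  ** P2@[8:8]
[9] read 'e'  n8⇒n9 ·f
[10] read 'b'  n9⇒n10
[11] read 'd'  n10⇒n11
[12] read 'e'  n11⇒n12
[13] read 'c'  n12⇒n13
[14] read 'e'  n13⇒n14  ** P3@[9:14]
[15] read 'a'  n14⇒n8 ·f  ** P2@[15:15]
[16] read 'e'  n8⇒n9 ·f
[17] read 'b'  n9⇒n10
[18] read 'e'  n10⇒n19 ·f
[19] read 'b'  n19⇒n20
[20] read 'a'  n20⇒n21  ** P2@[20:20],P6@[19:20]
[21] read 'c'  n21⇒n22  ** P5@[17:21]
[22] read 'c'  n22⇒n1 ·f
[23] read 'd'  n1⇒n2
[24] read 'c'  n2⇒n1 ·f
[25] read 'd'  n1⇒n2
[26] read 'd'  n2⇒n0 ·f
[27] read 'c'  n0⇒n1
[28] read 'd'  n1⇒n2
[29] read 'e'  n2⇒n3
[30] read 'e'  n3⇒n4
[31] read 'c'  n4⇒n5  ** P0@[27:31]
[32] read 'c'  n5⇒n1 ·f
[33] read 'b'  n1⇒n15
[34] read 'e'  n15⇒n19 ·f
[35] read 'b'  n19⇒n20
[36] read 'a'  n20⇒n21  ** P2@[36:36],P6@[35:36]
[37] read 'c'  n21⇒n22  ** P5@[33:37]
[38] read 'b'  n22⇒n15 ·f
[39] read 'e'  n15⇒n19 ·f
[40] read 'd'  n19⇒n0 ·f
[41] read 'b'  n0⇒n18
[42] read 'd'  n18⇒n24
[43] read 'c'  n24⇒n25  ** P7@[41:43]

All matches (sorted): [[1,2],[1,6],[2,2],[6,2],[8,2],[14,3],[15,2],[20,2],[20,6],[21,5],[31,0],[36,2],[36,6],[37,5],[43,7]]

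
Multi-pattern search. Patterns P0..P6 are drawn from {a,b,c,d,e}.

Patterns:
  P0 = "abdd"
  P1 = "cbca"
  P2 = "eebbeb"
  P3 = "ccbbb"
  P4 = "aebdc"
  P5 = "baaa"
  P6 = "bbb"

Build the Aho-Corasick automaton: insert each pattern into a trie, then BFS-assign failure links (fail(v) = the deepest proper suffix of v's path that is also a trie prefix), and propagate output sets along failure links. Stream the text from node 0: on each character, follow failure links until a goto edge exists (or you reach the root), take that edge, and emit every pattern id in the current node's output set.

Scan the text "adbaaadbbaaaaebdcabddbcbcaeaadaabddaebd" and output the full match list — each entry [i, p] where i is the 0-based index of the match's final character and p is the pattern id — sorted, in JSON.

Build automaton:
Trie nodes:
  0='ε' goto a→1 b→23 c→5 e→9
  1='a' goto b→2 e→19
  2='ab' goto d→3
  3='abd' goto d→4
  4='abdd' goto ·  [P0 ends]
  5='c' goto b→6 c→15
  6='cb' goto c→7
  7='cbc' goto a→8
  8='cbca' goto ·  [P1 ends]
  9='e' goto e→10
  10='ee' goto b→11
  11='eeb' goto b→12
  12='eebb' goto e→13
  13='eebbe' goto b→14
  14='eebbeb' goto ·  [P2 ends]
  15='cc' goto b→16
  16='ccb' goto b→17
  17='ccbb' goto b→18
  18='ccbbb' goto ·  [P3 ends]
  19='ae' goto b→20
  20='aeb' goto d→21
  21='aebd' goto c→22
  22='aebdc' goto ·  [P4 ends]
  23='b' goto a→24 b→27
  24='ba' goto a→25
  25='baa' goto a→26
  26='baaa' goto ·  [P5 ends]
  27='bb' goto b→28
  28='bbb' goto ·  [P6 ends]

BFS fail/out derivation:
  n1('a'): parent n0 fail=0; on 'a' 0 → fail=0;  out ∅∪∅=∅
  n5('c'): parent n0 fail=0; on 'c' 0 → fail=0;  out ∅∪∅=∅
  n9('e'): parent n0 fail=0; on 'e' 0 → fail=0;  out ∅∪∅=∅
  n23('b'): parent n0 fail=0; on 'b' 0 → fail=0;  out ∅∪∅=∅
  n2('ab'): parent n1 fail=0; on 'b' 0 → fail=23;  out ∅∪∅=∅
  n6('cb'): parent n5 fail=0; on 'b' 0 → fail=23;  out ∅∪∅=∅
  n10('ee'): parent n9 fail=0; on 'e' 0 → fail=9;  out ∅∪∅=∅
  n15('cc'): parent n5 fail=0; on 'c' 0 → fail=5;  out ∅∪∅=∅
  n19('ae'): parent n1 fail=0; on 'e' 0 → fail=9;  out ∅∪∅=∅
  n24('ba'): parent n23 fail=0; on 'a' 0 → fail=1;  out ∅∪∅=∅
  n27('bb'): parent n23 fail=0; on 'b' 0 → fail=23;  out ∅∪∅=∅
  n3('abd'): parent n2 fail=23; on 'd' 23→0 → fail=0;  out ∅∪∅=∅
  n7('cbc'): parent n6 fail=23; on 'c' 23→0 → fail=5;  out ∅∪∅=∅
  n11('eeb'): parent n10 fail=9; on 'b' 9→0 → fail=23;  out ∅∪∅=∅
  n16('ccb'): parent n15 fail=5; on 'b' 5 → fail=6;  out ∅∪∅=∅
  n20('aeb'): parent n19 fail=9; on 'b' 9→0 → fail=23;  out ∅∪∅=∅
  n25('baa'): parent n24 fail=1; on 'a' 1→0 → fail=1;  out ∅∪∅=∅
  n28('bbb'): parent n27 fail=23; on 'b' 23 → fail=27;  out {6}∪∅={6}
  n4('abdd'): parent n3 fail=0; on 'd' 0 → fail=0;  out {0}∪∅={0}
  n8('cbca'): parent n7 fail=5; on 'a' 5→0 → fail=1;  out {1}∪∅={1}
  n12('eebb'): parent n11 fail=23; on 'b' 23 → fail=27;  out ∅∪∅=∅
  n17('ccbb'): parent n16 fail=6; on 'b' 6→23 → fail=27;  out ∅∪∅=∅
  n21('aebd'): parent n20 fail=23; on 'd' 23→0 → fail=0;  out ∅∪∅=∅
  n26('baaa'): parent n25 fail=1; on 'a' 1→0 → fail=1;  out {5}∪∅={5}
  n13('eebbe'): parent n12 fail=27; on 'e' 27→23→0 → fail=9;  out ∅∪∅=∅
  n18('ccbbb'): parent n17 fail=27; on 'b' 27 → fail=28;  out {3}∪{6}={3,6}
  n22('aebdc'): parent n21 fail=0; on 'c' 0 → fail=5;  out {4}∪∅={4}
  n14('eebbeb'): parent n13 fail=9; on 'b' 9→0 → fail=23;  out {2}∪∅={2}

Text stream:
i=0 'a': node 0→1
i=1 'd': node 1→0 (fail-walked)
i=2 'b': node 0→23
i=3 'a': node 23→24
i=4 'a': node 24→25
i=5 'a': node 25→26  → match P5@[2:5]
i=6 'd': node 26→0 (fail-walked)
i=7 'b': node 0→23
i=8 'b': node 23→27
i=9 'a': node 27→24 (fail-walked)
i=10 'a': node 24→25
i=11 'a': node 25→26  → match P5@[8:11]
i=12 'a': node 26→1 (fail-walked)
i=13 'e': node 1→19
i=14 'b': node 19→20
i=15 'd': node 20→21
i=16 'c': node 21→22  → match P4@[12:16]
i=17 'a': node 22→1 (fail-walked)
i=18 'b': node 1→2
i=19 'd': node 2→3
i=20 'd': node 3→4  → match P0@[17:20]
i=21 'b': node 4→23 (fail-walked)
i=22 'c': node 23→5 (fail-walked)
i=23 'b': node 5→6
i=24 'c': node 6→7
i=25 'a': node 7→8  → match P1@[22:25]
i=26 'e': node 8→19 (fail-walked)
i=27 'a': node 19→1 (fail-walked)
i=28 'a': node 1→1 (fail-walked)
i=29 'd': node 1→0 (fail-walked)
i=30 'a': node 0→1
i=31 'a': node 1→1 (fail-walked)
i=32 'b': node 1→2
i=33 'd': node 2→3
i=34 'd': node 3→4  → match P0@[31:34]
i=35 'a': node 4→1 (fail-walked)
i=36 'e': node 1→19
i=37 'b': node 19→20
i=38 'd': node 20→21

Matches: [[5,5],[11,5],[16,4],[20,0],[25,1],[34,0]]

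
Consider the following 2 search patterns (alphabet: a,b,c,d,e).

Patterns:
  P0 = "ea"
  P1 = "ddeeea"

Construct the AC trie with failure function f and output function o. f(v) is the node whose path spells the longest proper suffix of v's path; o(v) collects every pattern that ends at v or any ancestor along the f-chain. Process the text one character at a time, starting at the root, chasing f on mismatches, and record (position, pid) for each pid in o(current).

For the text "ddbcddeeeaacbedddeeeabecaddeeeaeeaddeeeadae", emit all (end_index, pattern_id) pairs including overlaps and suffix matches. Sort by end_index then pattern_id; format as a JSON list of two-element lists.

Build automaton:
Trie (insert patterns):
  n0 'ε': d→3 e→1
  n1 'e': a→2
  n2 'ea': ·  [P0 ends]
  n3 'd': d→4
  n4 'dd': e→5
  n5 'dde': e→6
  n6 'ddee': e→7
  n7 'ddeee': a→8
  n8 'ddeeea': ·  [P1 ends]

BFS fail/out derivation:
  n1('e'): parent n0 fail=0; on 'e' 0 → fail=0;  out ∅∪∅=∅
  n3('d'): parent n0 fail=0; on 'd' 0 → fail=0;  out ∅∪∅=∅
  n2('ea'): parent n1 fail=0; on 'a' 0 → fail=0;  out {0}∪∅={0}
  n4('dd'): parent n3 fail=0; on 'd' 0 → fail=3;  out ∅∪∅=∅
  n5('dde'): parent n4 fail=3; on 'e' 3→0 → fail=1;  out ∅∪∅=∅
  n6('ddee'): parent n5 fail=1; on 'e' 1→0 → fail=1;  out ∅∪∅=∅
  n7('ddeee'): parent n6 fail=1; on 'e' 1→0 → fail=1;  out ∅∪∅=∅
  n8('ddeeea'): parent n7 fail=1; on 'a' 1 → fail=2;  out {1}∪{0}={0,1}

Run:
[0] read 'd'  n0⇒n3
[1] read 'd'  n3⇒n4
[2] read 'b'  n4⇒n0 (fail-walked)
[3] read 'c'  n0⇒n0
[4] read 'd'  n0⇒n3
[5] read 'd'  n3⇒n4
[6] read 'e'  n4⇒n5
[7] read 'e'  n5⇒n6
[8] read 'e'  n6⇒n7
[9] read 'a'  n7⇒n8  ** P0@[8:9],P1@[4:9]
[10] read 'a'  n8⇒n0 (fail-walked)
[11] read 'c'  n0⇒n0
[12] read 'b'  n0⇒n0
[13] read 'e'  n0⇒n1
[14] read 'd'  n1⇒n3 (fail-walked)
[15] read 'd'  n3⇒n4
[16] read 'd'  n4⇒n4 (fail-walked)
[17] read 'e'  n4⇒n5
[18] read 'e'  n5⇒n6
[19] read 'e'  n6⇒n7
[20] read 'a'  n7⇒n8  ** P0@[19:20],P1@[15:20]
[21] read 'b'  n8⇒n0 (fail-walked)
[22] read 'e'  n0⇒n1
[23] read 'c'  n1⇒n0 (fail-walked)
[24] read 'a'  n0⇒n0
[25] read 'd'  n0⇒n3
[26] read 'd'  n3⇒n4
[27] read 'e'  n4⇒n5
[28] read 'e'  n5⇒n6
[29] read 'e'  n6⇒n7
[30] read 'a'  n7⇒n8  ** P0@[29:30],P1@[25:30]
[31] read 'e'  n8⇒n1 (fail-walked)
[32] read 'e'  n1⇒n1 (fail-walked)
[33] read 'a'  n1⇒n2  ** P0@[32:33]
[34] read 'd'  n2⇒n3 (fail-walked)
[35] read 'd'  n3⇒n4
[36] read 'e'  n4⇒n5
[37] read 'e'  n5⇒n6
[38] read 'e'  n6⇒n7
[39] read 'a'  n7⇒n8  ** P0@[38:39],P1@[34:39]
[40] read 'd'  n8⇒n3 (fail-walked)
[41] read 'a'  n3⇒n0 (fail-walked)
[42] read 'e'  n0⇒n1

All matches (sorted): [[9,0],[9,1],[20,0],[20,1],[30,0],[30,1],[33,0],[39,0],[39,1]]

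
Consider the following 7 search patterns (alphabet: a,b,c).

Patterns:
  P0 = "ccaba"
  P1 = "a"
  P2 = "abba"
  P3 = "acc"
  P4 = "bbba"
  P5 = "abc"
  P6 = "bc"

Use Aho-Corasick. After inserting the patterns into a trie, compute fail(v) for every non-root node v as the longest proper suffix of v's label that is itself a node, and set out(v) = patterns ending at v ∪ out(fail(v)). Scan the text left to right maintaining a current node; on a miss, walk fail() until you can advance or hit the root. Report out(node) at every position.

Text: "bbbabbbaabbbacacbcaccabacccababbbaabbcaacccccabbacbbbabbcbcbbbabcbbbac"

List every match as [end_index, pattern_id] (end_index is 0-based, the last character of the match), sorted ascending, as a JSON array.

Build automaton:
Trie nodes:
  n0 'ε': a→6 b→12 c→1
  n1 'c': c→2
  n2 'cc': a→3
  n3 'cca': b→4
  n4 'ccab': a→5
  n5 'ccaba': ·  ←P0
  n6 'a': b→7 c→10  ←P1
  n7 'ab': b→8 c→16
  n8 'abb': a→9
  n9 'abba': ·  ←P2
  n10 'ac': c→11
  n11 'acc': ·  ←P3
  n12 'b': b→13 c→17
  n13 'bb': b→14
  n14 'bbb': a→15
  n15 'bbba': ·  ←P4
  n16 'abc': ·  ←P5
  n17 'bc': ·  ←P6

Failure links (BFS by depth):
  n1('c'): parent n0 fail=0; on 'c' 0 → fail=0;  out ∅∪∅=∅
  n6('a'): parent n0 fail=0; on 'a' 0 → fail=0;  out {1}∪∅={1}
  n12('b'): parent n0 fail=0; on 'b' 0 → fail=0;  out ∅∪∅=∅
  n2('cc'): parent n1 fail=0; on 'c' 0 → fail=1;  out ∅∪∅=∅
  n7('ab'): parent n6 fail=0; on 'b' 0 → fail=12;  out ∅∪∅=∅
  n10('ac'): parent n6 fail=0; on 'c' 0 → fail=1;  out ∅∪∅=∅
  n13('bb'): parent n12 fail=0; on 'b' 0 → fail=12;  out ∅∪∅=∅
  n17('bc'): parent n12 fail=0; on 'c' 0 → fail=1;  out {6}∪∅={6}
  n3('cca'): parent n2 fail=1; on 'a' 1→0 → fail=6;  out ∅∪{1}={1}
  n8('abb'): parent n7 fail=12; on 'b' 12 → fail=13;  out ∅∪∅=∅
  n11('acc'): parent n10 fail=1; on 'c' 1 → fail=2;  out {3}∪∅={3}
  n14('bbb'): parent n13 fail=12; on 'b' 12 → fail=13;  out ∅∪∅=∅
  n16('abc'): parent n7 fail=12; on 'c' 12 → fail=17;  out {5}∪{6}={5,6}
  n4('ccab'): parent n3 fail=6; on 'b' 6 → fail=7;  out ∅∪∅=∅
  n9('abba'): parent n8 fail=13; on 'a' 13→12→0 → fail=6;  out {2}∪{1}={1,2}
  n15('bbba'): parent n14 fail=13; on 'a' 13→12→0 → fail=6;  out {4}∪{1}={1,4}
  n5('ccaba'): parent n4 fail=7; on 'a' 7→12→0 → fail=6;  out {0}∪{1}={0,1}

Text stream:
i=0 'b': node 0→12
i=1 'b': node 12→13
i=2 'b': node 13→14
i=3 'a': node 14→15  → match P1@[3:3],P4@[0:3]
i=4 'b': node 15→7 (via fail)
i=5 'b': node 7→8
i=6 'b': node 8→14 (via fail)
i=7 'a': node 14→15  → match P1@[7:7],P4@[4:7]
i=8 'a': node 15→6 (via fail)  → match P1@[8:8]
i=9 'b': node 6→7
i=10 'b': node 7→8
i=11 'b': node 8→14 (via fail)
i=12 'a': node 14→15  → match P1@[12:12],P4@[9:12]
i=13 'c': node 15→10 (via fail)
i=14 'a': node 10→6 (via fail)  → match P1@[14:14]
i=15 'c': node 6→10
i=16 'b': node 10→12 (via fail)
i=17 'c': node 12→17  → match P6@[16:17]
i=18 'a': node 17→6 (via fail)  → match P1@[18:18]
i=19 'c': node 6→10
i=20 'c': node 10→11  → match P3@[18:20]
i=21 'a': node 11→3 (via fail)  → match P1@[21:21]
i=22 'b': node 3→4
i=23 'a': node 4→5  → match P0@[19:23],P1@[23:23]
i=24 'c': node 5→10 (via fail)
i=25 'c': node 10→11  → match P3@[23:25]
i=26 'c': node 11→2 (via fail)
i=27 'a': node 2→3  → match P1@[27:27]
i=28 'b': node 3→4
i=29 'a': node 4→5  → match P0@[25:29],P1@[29:29]
i=30 'b': node 5→7 (via fail)
i=31 'b': node 7→8
i=32 'b': node 8→14 (via fail)
i=33 'a': node 14→15  → match P1@[33:33],P4@[30:33]
i=34 'a': node 15→6 (via fail)  → match P1@[34:34]
i=35 'b': node 6→7
i=36 'b': node 7→8
i=37 'c': node 8→17 (via fail)  → match P6@[36:37]
i=38 'a': node 17→6 (via fail)  → match P1@[38:38]
i=39 'a': node 6→6 (via fail)  → match P1@[39:39]
i=40 'c': node 6→10
i=41 'c': node 10→11  → match P3@[39:41]
i=42 'c': node 11→2 (via fail)
i=43 'c': node 2→2 (via fail)
i=44 'c': node 2→2 (via fail)
i=45 'a': node 2→3  → match P1@[45:45]
i=46 'b': node 3→4
i=47 'b': node 4→8 (via fail)
i=48 'a': node 8→9  → match P1@[48:48],P2@[45:48]
i=49 'c': node 9→10 (via fail)
i=50 'b': node 10→12 (via fail)
i=51 'b': node 12→13
i=52 'b': node 13→14
i=53 'a': node 14→15  → match P1@[53:53],P4@[50:53]
i=54 'b': node 15→7 (via fail)
i=55 'b': node 7→8
i=56 'c': node 8→17 (via fail)  → match P6@[55:56]
i=57 'b': node 17→12 (via fail)
i=58 'c': node 12→17  → match P6@[57:58]
i=59 'b': node 17→12 (via fail)
i=60 'b': node 12→13
i=61 'b': node 13→14
i=62 'a': node 14→15  → match P1@[62:62],P4@[59:62]
i=63 'b': node 15→7 (via fail)
i=64 'c': node 7→16  → match P5@[62:64],P6@[63:64]
i=65 'b': node 16→12 (via fail)
i=66 'b': node 12→13
i=67 'b': node 13→14
i=68 'a': node 14→15  → match P1@[68:68],P4@[65:68]
i=69 'c': node 15→10 (via fail)

Matches: [[3,1],[3,4],[7,1],[7,4],[8,1],[12,1],[12,4],[14,1],[17,6],[18,1],[20,3],[21,1],[23,0],[23,1],[25,3],[27,1],[29,0],[29,1],[33,1],[33,4],[34,1],[37,6],[38,1],[39,1],[41,3],[45,1],[48,1],[48,2],[53,1],[53,4],[56,6],[58,6],[62,1],[62,4],[64,5],[64,6],[68,1],[68,4]]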